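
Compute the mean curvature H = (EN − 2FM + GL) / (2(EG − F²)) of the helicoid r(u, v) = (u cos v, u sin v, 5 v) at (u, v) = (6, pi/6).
H = 0

With E = 1, F = 0, G = u^2 + 25, L = 0, M = -5/sqrt(u^2 + 25), N = 0, assemble
  H = (EN − 2FM + GL) / (2(EG − F²)) = 0.
At (u, v) = (6, pi/6): H = 0.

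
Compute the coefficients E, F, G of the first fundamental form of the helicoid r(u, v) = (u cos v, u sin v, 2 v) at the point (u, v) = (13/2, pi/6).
E = 1;  F = 0;  G = 185/4

Partials: r_u = (cos(v), sin(v), 0), r_v = (-u*sin(v), u*cos(v), 2). As functions of (u, v):
  E = r_u · r_u = 1,
  F = r_u · r_v = 0,
  G = r_v · r_v = u^2 + 4.
Evaluating at (u, v) = (13/2, pi/6): E = 1, F = 0, G = 185/4.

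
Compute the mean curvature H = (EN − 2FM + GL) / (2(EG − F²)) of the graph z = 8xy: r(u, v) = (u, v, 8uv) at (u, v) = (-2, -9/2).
H = -4608*sqrt(1553)/2411809

With E = 64*v^2 + 1, F = 64*u*v, G = 64*u^2 + 1, L = 0, M = 8/sqrt(64*u^2 + 64*v^2 + 1), N = 0, assemble
  H = (EN − 2FM + GL) / (2(EG − F²)) = -512*u*v/(64*u^2 + 64*v^2 + 1)^(3/2).
At (u, v) = (-2, -9/2): H = -4608*sqrt(1553)/2411809.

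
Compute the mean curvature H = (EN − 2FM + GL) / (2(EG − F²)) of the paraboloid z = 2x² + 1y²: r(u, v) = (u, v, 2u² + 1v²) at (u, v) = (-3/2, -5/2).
H = 89*sqrt(62)/3844

With E = 16*u^2 + 1, F = 8*u*v, G = 4*v^2 + 1, L = 4/sqrt(16*u^2 + 4*v^2 + 1), M = 0, N = 2/sqrt(16*u^2 + 4*v^2 + 1), assemble
  H = (EN − 2FM + GL) / (2(EG − F²)) = (16*u^2 + 8*v^2 + 3)/(16*u^2 + 4*v^2 + 1)^(3/2).
At (u, v) = (-3/2, -5/2): H = 89*sqrt(62)/3844.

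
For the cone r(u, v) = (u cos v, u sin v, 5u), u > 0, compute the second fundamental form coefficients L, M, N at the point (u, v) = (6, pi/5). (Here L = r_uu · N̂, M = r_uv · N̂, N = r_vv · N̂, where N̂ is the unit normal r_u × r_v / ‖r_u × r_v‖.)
L = 0;  M = 0;  N = 15*sqrt(26)/13

Compute the unit normal N̂(u, v) = (-5*sqrt(26)*u*cos(v)/(26*Abs(u)), -5*sqrt(26)*u*sin(v)/(26*Abs(u)), sqrt(26)*u/(26*Abs(u))), and the second partials r_uu, r_uv, r_vv. Take dot products:
  L(u, v) = r_uu · N̂ = 0,
  M(u, v) = r_uv · N̂ = 0,
  N(u, v) = r_vv · N̂ = 5*sqrt(26)*u^2/(26*Abs(u)).
Evaluating at (u, v) = (6, pi/5):
  L = 0, M = 0, N = 15*sqrt(26)/13.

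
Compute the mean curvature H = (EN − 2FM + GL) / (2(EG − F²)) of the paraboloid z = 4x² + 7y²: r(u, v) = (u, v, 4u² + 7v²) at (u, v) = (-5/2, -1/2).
H = 3007*sqrt(2)/13500

With E = 64*u^2 + 1, F = 112*u*v, G = 196*v^2 + 1, L = 8/sqrt(64*u^2 + 196*v^2 + 1), M = 0, N = 14/sqrt(64*u^2 + 196*v^2 + 1), assemble
  H = (EN − 2FM + GL) / (2(EG − F²)) = (448*u^2 + 784*v^2 + 11)/(64*u^2 + 196*v^2 + 1)^(3/2).
At (u, v) = (-5/2, -1/2): H = 3007*sqrt(2)/13500.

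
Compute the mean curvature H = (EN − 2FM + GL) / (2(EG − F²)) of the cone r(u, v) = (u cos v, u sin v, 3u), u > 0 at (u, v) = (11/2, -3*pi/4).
H = 3*sqrt(10)/110

With E = 10, F = 0, G = u^2, L = 0, M = 0, N = 3*sqrt(10)*u^2/(10*Abs(u)), assemble
  H = (EN − 2FM + GL) / (2(EG − F²)) = 3*sqrt(10)/(20*Abs(u)).
At (u, v) = (11/2, -3*pi/4): H = 3*sqrt(10)/110.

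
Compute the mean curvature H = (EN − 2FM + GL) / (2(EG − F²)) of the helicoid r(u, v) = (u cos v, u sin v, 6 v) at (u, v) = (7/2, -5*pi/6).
H = 0

With E = 1, F = 0, G = u^2 + 36, L = 0, M = -6/sqrt(u^2 + 36), N = 0, assemble
  H = (EN − 2FM + GL) / (2(EG − F²)) = 0.
At (u, v) = (7/2, -5*pi/6): H = 0.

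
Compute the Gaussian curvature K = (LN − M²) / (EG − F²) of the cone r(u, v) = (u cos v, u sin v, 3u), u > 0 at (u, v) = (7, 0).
K = 0

Coefficients of the first fundamental form: E = 10, F = 0, G = u^2.
Coefficients of the second fundamental form: L = 0, M = 0, N = 3*sqrt(10)*u^2/(10*Abs(u)).
Assemble K = (LN − M²)/(EG − F²) = 0. At (u, v) = (7, 0): K = 0.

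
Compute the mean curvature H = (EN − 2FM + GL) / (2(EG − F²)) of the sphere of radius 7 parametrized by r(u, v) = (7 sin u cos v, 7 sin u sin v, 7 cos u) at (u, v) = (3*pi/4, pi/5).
H = -1/7

With E = 49, F = 0, G = 49*sin(u)^2, L = -7*sin(u)/Abs(sin(u)), M = 0, N = -7*sin(u)^3/Abs(sin(u)), assemble
  H = (EN − 2FM + GL) / (2(EG − F²)) = -sin(u)/(7*Abs(sin(u))).
At (u, v) = (3*pi/4, pi/5): H = -1/7.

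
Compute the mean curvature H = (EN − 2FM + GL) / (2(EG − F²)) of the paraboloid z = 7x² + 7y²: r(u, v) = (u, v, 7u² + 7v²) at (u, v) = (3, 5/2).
H = 20937*sqrt(2990)/8940100

With E = 196*u^2 + 1, F = 196*u*v, G = 196*v^2 + 1, L = 14/sqrt(196*u^2 + 196*v^2 + 1), M = 0, N = 14/sqrt(196*u^2 + 196*v^2 + 1), assemble
  H = (EN − 2FM + GL) / (2(EG − F²)) = 14*(98*u^2 + 98*v^2 + 1)/(196*u^2 + 196*v^2 + 1)^(3/2).
At (u, v) = (3, 5/2): H = 20937*sqrt(2990)/8940100.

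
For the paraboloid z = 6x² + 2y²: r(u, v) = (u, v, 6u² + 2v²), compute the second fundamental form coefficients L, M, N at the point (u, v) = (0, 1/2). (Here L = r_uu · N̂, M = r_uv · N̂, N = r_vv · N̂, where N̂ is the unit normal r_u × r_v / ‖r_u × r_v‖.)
L = 12*sqrt(5)/5;  M = 0;  N = 4*sqrt(5)/5

Compute the unit normal N̂(u, v) = (-12*u/sqrt(144*u^2 + 16*v^2 + 1), -4*v/sqrt(144*u^2 + 16*v^2 + 1), 1/sqrt(144*u^2 + 16*v^2 + 1)), and the second partials r_uu, r_uv, r_vv. Take dot products:
  L(u, v) = r_uu · N̂ = 12/sqrt(144*u^2 + 16*v^2 + 1),
  M(u, v) = r_uv · N̂ = 0,
  N(u, v) = r_vv · N̂ = 4/sqrt(144*u^2 + 16*v^2 + 1).
Evaluating at (u, v) = (0, 1/2):
  L = 12*sqrt(5)/5, M = 0, N = 4*sqrt(5)/5.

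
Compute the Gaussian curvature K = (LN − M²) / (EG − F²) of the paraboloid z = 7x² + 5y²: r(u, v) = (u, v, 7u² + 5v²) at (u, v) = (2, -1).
K = 28/156645

Coefficients of the first fundamental form: E = 196*u^2 + 1, F = 140*u*v, G = 100*v^2 + 1.
Coefficients of the second fundamental form: L = 14/sqrt(196*u^2 + 100*v^2 + 1), M = 0, N = 10/sqrt(196*u^2 + 100*v^2 + 1).
Assemble K = (LN − M²)/(EG − F²) = 140/(38416*u^4 + 39200*u^2*v^2 + 392*u^2 + 10000*v^4 + 200*v^2 + 1). At (u, v) = (2, -1): K = 28/156645.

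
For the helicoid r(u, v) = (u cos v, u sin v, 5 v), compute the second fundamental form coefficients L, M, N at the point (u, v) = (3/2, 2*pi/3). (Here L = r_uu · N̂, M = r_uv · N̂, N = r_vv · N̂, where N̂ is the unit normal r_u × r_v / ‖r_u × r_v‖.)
L = 0;  M = -10*sqrt(109)/109;  N = 0

Compute the unit normal N̂(u, v) = (5*sin(v)/sqrt(u^2 + 25), -5*cos(v)/sqrt(u^2 + 25), u/sqrt(u^2 + 25)), and the second partials r_uu, r_uv, r_vv. Take dot products:
  L(u, v) = r_uu · N̂ = 0,
  M(u, v) = r_uv · N̂ = -5/sqrt(u^2 + 25),
  N(u, v) = r_vv · N̂ = 0.
Evaluating at (u, v) = (3/2, 2*pi/3):
  L = 0, M = -10*sqrt(109)/109, N = 0.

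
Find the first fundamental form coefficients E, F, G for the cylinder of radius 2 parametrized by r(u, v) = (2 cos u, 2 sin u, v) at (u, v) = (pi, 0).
E = 4;  F = 0;  G = 1

Partials: r_u = (-2*sin(u), 2*cos(u), 0), r_v = (0, 0, 1). As functions of (u, v):
  E = r_u · r_u = 4,
  F = r_u · r_v = 0,
  G = r_v · r_v = 1.
Evaluating at (u, v) = (pi, 0): E = 4, F = 0, G = 1.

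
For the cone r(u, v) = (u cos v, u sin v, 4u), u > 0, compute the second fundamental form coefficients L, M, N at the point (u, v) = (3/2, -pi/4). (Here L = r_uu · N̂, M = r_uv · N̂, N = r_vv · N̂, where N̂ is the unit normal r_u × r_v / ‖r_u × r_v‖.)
L = 0;  M = 0;  N = 6*sqrt(17)/17

Compute the unit normal N̂(u, v) = (-4*sqrt(17)*u*cos(v)/(17*Abs(u)), -4*sqrt(17)*u*sin(v)/(17*Abs(u)), sqrt(17)*u/(17*Abs(u))), and the second partials r_uu, r_uv, r_vv. Take dot products:
  L(u, v) = r_uu · N̂ = 0,
  M(u, v) = r_uv · N̂ = 0,
  N(u, v) = r_vv · N̂ = 4*sqrt(17)*u^2/(17*Abs(u)).
Evaluating at (u, v) = (3/2, -pi/4):
  L = 0, M = 0, N = 6*sqrt(17)/17.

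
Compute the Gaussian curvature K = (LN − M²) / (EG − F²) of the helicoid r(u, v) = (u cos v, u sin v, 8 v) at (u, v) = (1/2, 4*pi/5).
K = -1024/66049

Coefficients of the first fundamental form: E = 1, F = 0, G = u^2 + 64.
Coefficients of the second fundamental form: L = 0, M = -8/sqrt(u^2 + 64), N = 0.
Assemble K = (LN − M²)/(EG − F²) = -64/(u^2 + 64)^2. At (u, v) = (1/2, 4*pi/5): K = -1024/66049.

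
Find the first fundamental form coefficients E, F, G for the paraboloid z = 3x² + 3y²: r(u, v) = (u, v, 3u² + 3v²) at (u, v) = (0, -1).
E = 1;  F = 0;  G = 37

Partials: r_u = (1, 0, 6*u), r_v = (0, 1, 6*v). As functions of (u, v):
  E = r_u · r_u = 36*u^2 + 1,
  F = r_u · r_v = 36*u*v,
  G = r_v · r_v = 36*v^2 + 1.
Evaluating at (u, v) = (0, -1): E = 1, F = 0, G = 37.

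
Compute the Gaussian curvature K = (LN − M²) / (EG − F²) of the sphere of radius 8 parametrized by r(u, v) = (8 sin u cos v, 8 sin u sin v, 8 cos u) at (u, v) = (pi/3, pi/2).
K = 1/64

Coefficients of the first fundamental form: E = 64, F = 0, G = 64*sin(u)^2.
Coefficients of the second fundamental form: L = -8*sin(u)/Abs(sin(u)), M = 0, N = -8*sin(u)^3/Abs(sin(u)).
Assemble K = (LN − M²)/(EG − F²) = 1/64. At (u, v) = (pi/3, pi/2): K = 1/64.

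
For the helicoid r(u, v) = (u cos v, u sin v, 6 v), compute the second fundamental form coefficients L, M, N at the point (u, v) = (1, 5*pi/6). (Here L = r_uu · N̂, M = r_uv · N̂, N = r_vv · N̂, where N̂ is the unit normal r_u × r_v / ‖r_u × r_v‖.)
L = 0;  M = -6*sqrt(37)/37;  N = 0

Compute the unit normal N̂(u, v) = (6*sin(v)/sqrt(u^2 + 36), -6*cos(v)/sqrt(u^2 + 36), u/sqrt(u^2 + 36)), and the second partials r_uu, r_uv, r_vv. Take dot products:
  L(u, v) = r_uu · N̂ = 0,
  M(u, v) = r_uv · N̂ = -6/sqrt(u^2 + 36),
  N(u, v) = r_vv · N̂ = 0.
Evaluating at (u, v) = (1, 5*pi/6):
  L = 0, M = -6*sqrt(37)/37, N = 0.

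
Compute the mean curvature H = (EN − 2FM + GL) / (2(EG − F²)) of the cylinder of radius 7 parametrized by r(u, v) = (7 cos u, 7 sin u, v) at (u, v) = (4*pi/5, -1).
H = -1/14

With E = 49, F = 0, G = 1, L = -7, M = 0, N = 0, assemble
  H = (EN − 2FM + GL) / (2(EG − F²)) = -1/14.
At (u, v) = (4*pi/5, -1): H = -1/14.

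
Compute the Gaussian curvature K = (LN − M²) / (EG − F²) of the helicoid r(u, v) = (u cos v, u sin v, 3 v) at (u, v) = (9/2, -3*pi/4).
K = -16/1521

Coefficients of the first fundamental form: E = 1, F = 0, G = u^2 + 9.
Coefficients of the second fundamental form: L = 0, M = -3/sqrt(u^2 + 9), N = 0.
Assemble K = (LN − M²)/(EG − F²) = -9/(u^2 + 9)^2. At (u, v) = (9/2, -3*pi/4): K = -16/1521.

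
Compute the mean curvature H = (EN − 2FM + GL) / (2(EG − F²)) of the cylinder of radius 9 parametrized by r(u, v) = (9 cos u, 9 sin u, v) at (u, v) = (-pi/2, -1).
H = -1/18

With E = 81, F = 0, G = 1, L = -9, M = 0, N = 0, assemble
  H = (EN − 2FM + GL) / (2(EG − F²)) = -1/18.
At (u, v) = (-pi/2, -1): H = -1/18.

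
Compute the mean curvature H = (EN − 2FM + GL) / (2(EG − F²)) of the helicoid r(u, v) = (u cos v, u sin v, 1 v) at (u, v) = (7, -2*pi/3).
H = 0

With E = 1, F = 0, G = u^2 + 1, L = 0, M = -1/sqrt(u^2 + 1), N = 0, assemble
  H = (EN − 2FM + GL) / (2(EG − F²)) = 0.
At (u, v) = (7, -2*pi/3): H = 0.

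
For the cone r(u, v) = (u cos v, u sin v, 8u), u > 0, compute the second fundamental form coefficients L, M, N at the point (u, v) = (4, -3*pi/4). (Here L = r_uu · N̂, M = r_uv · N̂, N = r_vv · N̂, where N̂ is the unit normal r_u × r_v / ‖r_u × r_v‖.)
L = 0;  M = 0;  N = 32*sqrt(65)/65

Compute the unit normal N̂(u, v) = (-8*sqrt(65)*u*cos(v)/(65*Abs(u)), -8*sqrt(65)*u*sin(v)/(65*Abs(u)), sqrt(65)*u/(65*Abs(u))), and the second partials r_uu, r_uv, r_vv. Take dot products:
  L(u, v) = r_uu · N̂ = 0,
  M(u, v) = r_uv · N̂ = 0,
  N(u, v) = r_vv · N̂ = 8*sqrt(65)*u^2/(65*Abs(u)).
Evaluating at (u, v) = (4, -3*pi/4):
  L = 0, M = 0, N = 32*sqrt(65)/65.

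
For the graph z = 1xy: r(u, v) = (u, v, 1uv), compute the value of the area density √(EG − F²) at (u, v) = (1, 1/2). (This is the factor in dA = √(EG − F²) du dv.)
√(EG − F²)|_{(1, 1/2)} = 3/2

E = v^2 + 1, F = u*v, G = u^2 + 1, so EG − F² = u^2 + v^2 + 1. Taking the positive square root: √(EG − F²) = sqrt(u^2 + v^2 + 1). At (u, v) = (1, 1/2): 3/2.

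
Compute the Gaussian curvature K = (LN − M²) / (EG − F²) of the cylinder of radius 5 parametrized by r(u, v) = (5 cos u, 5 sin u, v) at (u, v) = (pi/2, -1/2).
K = 0

Coefficients of the first fundamental form: E = 25, F = 0, G = 1.
Coefficients of the second fundamental form: L = -5, M = 0, N = 0.
Assemble K = (LN − M²)/(EG − F²) = 0. At (u, v) = (pi/2, -1/2): K = 0.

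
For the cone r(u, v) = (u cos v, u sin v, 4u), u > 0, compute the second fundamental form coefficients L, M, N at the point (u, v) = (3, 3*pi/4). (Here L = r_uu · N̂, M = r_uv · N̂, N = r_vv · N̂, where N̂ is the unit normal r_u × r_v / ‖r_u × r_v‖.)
L = 0;  M = 0;  N = 12*sqrt(17)/17

Compute the unit normal N̂(u, v) = (-4*sqrt(17)*u*cos(v)/(17*Abs(u)), -4*sqrt(17)*u*sin(v)/(17*Abs(u)), sqrt(17)*u/(17*Abs(u))), and the second partials r_uu, r_uv, r_vv. Take dot products:
  L(u, v) = r_uu · N̂ = 0,
  M(u, v) = r_uv · N̂ = 0,
  N(u, v) = r_vv · N̂ = 4*sqrt(17)*u^2/(17*Abs(u)).
Evaluating at (u, v) = (3, 3*pi/4):
  L = 0, M = 0, N = 12*sqrt(17)/17.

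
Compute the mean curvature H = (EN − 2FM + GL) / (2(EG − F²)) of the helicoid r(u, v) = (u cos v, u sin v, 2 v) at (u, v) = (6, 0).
H = 0

With E = 1, F = 0, G = u^2 + 4, L = 0, M = -2/sqrt(u^2 + 4), N = 0, assemble
  H = (EN − 2FM + GL) / (2(EG − F²)) = 0.
At (u, v) = (6, 0): H = 0.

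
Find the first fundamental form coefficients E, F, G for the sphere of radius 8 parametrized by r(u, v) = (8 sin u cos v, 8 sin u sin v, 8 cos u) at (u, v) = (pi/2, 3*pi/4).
E = 64;  F = 0;  G = 64

Partials: r_u = (8*cos(u)*cos(v), 8*sin(v)*cos(u), -8*sin(u)), r_v = (-8*sin(u)*sin(v), 8*sin(u)*cos(v), 0). As functions of (u, v):
  E = r_u · r_u = 64,
  F = r_u · r_v = 0,
  G = r_v · r_v = 64*sin(u)^2.
Evaluating at (u, v) = (pi/2, 3*pi/4): E = 64, F = 0, G = 64.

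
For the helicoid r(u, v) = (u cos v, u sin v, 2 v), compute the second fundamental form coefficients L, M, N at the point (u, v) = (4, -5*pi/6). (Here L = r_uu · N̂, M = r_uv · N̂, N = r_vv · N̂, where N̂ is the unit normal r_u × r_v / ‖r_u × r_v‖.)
L = 0;  M = -sqrt(5)/5;  N = 0

Compute the unit normal N̂(u, v) = (2*sin(v)/sqrt(u^2 + 4), -2*cos(v)/sqrt(u^2 + 4), u/sqrt(u^2 + 4)), and the second partials r_uu, r_uv, r_vv. Take dot products:
  L(u, v) = r_uu · N̂ = 0,
  M(u, v) = r_uv · N̂ = -2/sqrt(u^2 + 4),
  N(u, v) = r_vv · N̂ = 0.
Evaluating at (u, v) = (4, -5*pi/6):
  L = 0, M = -sqrt(5)/5, N = 0.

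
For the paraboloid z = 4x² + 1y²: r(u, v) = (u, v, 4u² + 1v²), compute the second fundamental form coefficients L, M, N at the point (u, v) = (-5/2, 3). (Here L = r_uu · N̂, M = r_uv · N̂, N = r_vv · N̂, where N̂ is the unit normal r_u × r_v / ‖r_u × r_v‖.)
L = 8*sqrt(437)/437;  M = 0;  N = 2*sqrt(437)/437

Compute the unit normal N̂(u, v) = (-8*u/sqrt(64*u^2 + 4*v^2 + 1), -2*v/sqrt(64*u^2 + 4*v^2 + 1), 1/sqrt(64*u^2 + 4*v^2 + 1)), and the second partials r_uu, r_uv, r_vv. Take dot products:
  L(u, v) = r_uu · N̂ = 8/sqrt(64*u^2 + 4*v^2 + 1),
  M(u, v) = r_uv · N̂ = 0,
  N(u, v) = r_vv · N̂ = 2/sqrt(64*u^2 + 4*v^2 + 1).
Evaluating at (u, v) = (-5/2, 3):
  L = 8*sqrt(437)/437, M = 0, N = 2*sqrt(437)/437.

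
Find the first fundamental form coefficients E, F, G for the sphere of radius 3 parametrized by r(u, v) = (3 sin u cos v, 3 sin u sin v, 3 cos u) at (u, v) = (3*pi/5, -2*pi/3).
E = 9;  F = 0;  G = 9*sqrt(5)/8 + 45/8

Partials: r_u = (3*cos(u)*cos(v), 3*sin(v)*cos(u), -3*sin(u)), r_v = (-3*sin(u)*sin(v), 3*sin(u)*cos(v), 0). As functions of (u, v):
  E = r_u · r_u = 9,
  F = r_u · r_v = 0,
  G = r_v · r_v = 9*sin(u)^2.
Evaluating at (u, v) = (3*pi/5, -2*pi/3): E = 9, F = 0, G = 9*sqrt(5)/8 + 45/8.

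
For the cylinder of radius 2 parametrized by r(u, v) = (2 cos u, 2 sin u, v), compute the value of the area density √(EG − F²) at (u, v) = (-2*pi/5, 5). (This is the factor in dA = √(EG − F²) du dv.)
√(EG − F²)|_{(-2*pi/5, 5)} = 2

E = 4, F = 0, G = 1, so EG − F² = 4. Taking the positive square root: √(EG − F²) = 2. At (u, v) = (-2*pi/5, 5): 2.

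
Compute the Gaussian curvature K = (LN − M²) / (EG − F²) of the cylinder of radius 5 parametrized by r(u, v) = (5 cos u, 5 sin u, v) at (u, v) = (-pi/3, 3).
K = 0

Coefficients of the first fundamental form: E = 25, F = 0, G = 1.
Coefficients of the second fundamental form: L = -5, M = 0, N = 0.
Assemble K = (LN − M²)/(EG − F²) = 0. At (u, v) = (-pi/3, 3): K = 0.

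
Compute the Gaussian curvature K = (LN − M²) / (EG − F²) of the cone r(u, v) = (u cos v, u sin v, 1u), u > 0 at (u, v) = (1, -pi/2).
K = 0

Coefficients of the first fundamental form: E = 2, F = 0, G = u^2.
Coefficients of the second fundamental form: L = 0, M = 0, N = sqrt(2)*u^2/(2*Abs(u)).
Assemble K = (LN − M²)/(EG − F²) = 0. At (u, v) = (1, -pi/2): K = 0.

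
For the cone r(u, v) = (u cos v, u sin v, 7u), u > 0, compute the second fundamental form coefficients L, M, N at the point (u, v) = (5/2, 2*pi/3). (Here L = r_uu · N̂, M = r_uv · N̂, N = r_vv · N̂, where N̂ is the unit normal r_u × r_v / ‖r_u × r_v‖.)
L = 0;  M = 0;  N = 7*sqrt(2)/4

Compute the unit normal N̂(u, v) = (-7*sqrt(2)*u*cos(v)/(10*Abs(u)), -7*sqrt(2)*u*sin(v)/(10*Abs(u)), sqrt(2)*u/(10*Abs(u))), and the second partials r_uu, r_uv, r_vv. Take dot products:
  L(u, v) = r_uu · N̂ = 0,
  M(u, v) = r_uv · N̂ = 0,
  N(u, v) = r_vv · N̂ = 7*sqrt(2)*u^2/(10*Abs(u)).
Evaluating at (u, v) = (5/2, 2*pi/3):
  L = 0, M = 0, N = 7*sqrt(2)/4.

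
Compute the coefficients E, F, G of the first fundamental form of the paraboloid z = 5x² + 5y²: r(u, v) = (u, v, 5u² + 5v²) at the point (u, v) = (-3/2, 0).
E = 226;  F = 0;  G = 1

Partials: r_u = (1, 0, 10*u), r_v = (0, 1, 10*v). As functions of (u, v):
  E = r_u · r_u = 100*u^2 + 1,
  F = r_u · r_v = 100*u*v,
  G = r_v · r_v = 100*v^2 + 1.
Evaluating at (u, v) = (-3/2, 0): E = 226, F = 0, G = 1.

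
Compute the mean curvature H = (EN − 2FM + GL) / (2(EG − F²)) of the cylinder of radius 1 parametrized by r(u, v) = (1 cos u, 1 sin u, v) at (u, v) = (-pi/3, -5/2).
H = -1/2

With E = 1, F = 0, G = 1, L = -1, M = 0, N = 0, assemble
  H = (EN − 2FM + GL) / (2(EG − F²)) = -1/2.
At (u, v) = (-pi/3, -5/2): H = -1/2.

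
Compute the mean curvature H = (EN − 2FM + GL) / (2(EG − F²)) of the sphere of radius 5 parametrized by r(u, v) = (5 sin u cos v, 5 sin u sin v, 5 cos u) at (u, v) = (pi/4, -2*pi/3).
H = -1/5

With E = 25, F = 0, G = 25*sin(u)^2, L = -5*sin(u)/Abs(sin(u)), M = 0, N = -5*sin(u)^3/Abs(sin(u)), assemble
  H = (EN − 2FM + GL) / (2(EG − F²)) = -sin(u)/(5*Abs(sin(u))).
At (u, v) = (pi/4, -2*pi/3): H = -1/5.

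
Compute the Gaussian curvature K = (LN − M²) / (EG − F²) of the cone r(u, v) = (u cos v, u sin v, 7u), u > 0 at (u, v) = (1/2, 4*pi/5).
K = 0

Coefficients of the first fundamental form: E = 50, F = 0, G = u^2.
Coefficients of the second fundamental form: L = 0, M = 0, N = 7*sqrt(2)*u^2/(10*Abs(u)).
Assemble K = (LN − M²)/(EG − F²) = 0. At (u, v) = (1/2, 4*pi/5): K = 0.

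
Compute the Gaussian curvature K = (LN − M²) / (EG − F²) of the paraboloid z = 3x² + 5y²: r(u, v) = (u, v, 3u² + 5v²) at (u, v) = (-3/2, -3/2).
K = 60/94249

Coefficients of the first fundamental form: E = 36*u^2 + 1, F = 60*u*v, G = 100*v^2 + 1.
Coefficients of the second fundamental form: L = 6/sqrt(36*u^2 + 100*v^2 + 1), M = 0, N = 10/sqrt(36*u^2 + 100*v^2 + 1).
Assemble K = (LN − M²)/(EG − F²) = 60/(1296*u^4 + 7200*u^2*v^2 + 72*u^2 + 10000*v^4 + 200*v^2 + 1). At (u, v) = (-3/2, -3/2): K = 60/94249.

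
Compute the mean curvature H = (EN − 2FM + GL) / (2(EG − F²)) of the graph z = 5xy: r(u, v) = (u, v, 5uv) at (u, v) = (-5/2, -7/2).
H = -4375*sqrt(206)/572886

With E = 25*v^2 + 1, F = 25*u*v, G = 25*u^2 + 1, L = 0, M = 5/sqrt(25*u^2 + 25*v^2 + 1), N = 0, assemble
  H = (EN − 2FM + GL) / (2(EG − F²)) = -125*u*v/(25*u^2 + 25*v^2 + 1)^(3/2).
At (u, v) = (-5/2, -7/2): H = -4375*sqrt(206)/572886.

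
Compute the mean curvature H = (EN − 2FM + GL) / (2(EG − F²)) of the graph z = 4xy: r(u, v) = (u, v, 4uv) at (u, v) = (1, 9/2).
H = -288*sqrt(341)/116281

With E = 16*v^2 + 1, F = 16*u*v, G = 16*u^2 + 1, L = 0, M = 4/sqrt(16*u^2 + 16*v^2 + 1), N = 0, assemble
  H = (EN − 2FM + GL) / (2(EG − F²)) = -64*u*v/(16*u^2 + 16*v^2 + 1)^(3/2).
At (u, v) = (1, 9/2): H = -288*sqrt(341)/116281.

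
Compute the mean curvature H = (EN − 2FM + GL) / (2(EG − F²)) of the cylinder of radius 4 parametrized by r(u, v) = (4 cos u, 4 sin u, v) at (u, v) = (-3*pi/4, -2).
H = -1/8

With E = 16, F = 0, G = 1, L = -4, M = 0, N = 0, assemble
  H = (EN − 2FM + GL) / (2(EG − F²)) = -1/8.
At (u, v) = (-3*pi/4, -2): H = -1/8.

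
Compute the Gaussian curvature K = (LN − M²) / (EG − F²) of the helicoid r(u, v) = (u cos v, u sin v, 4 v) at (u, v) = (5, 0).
K = -16/1681

Coefficients of the first fundamental form: E = 1, F = 0, G = u^2 + 16.
Coefficients of the second fundamental form: L = 0, M = -4/sqrt(u^2 + 16), N = 0.
Assemble K = (LN − M²)/(EG − F²) = -16/(u^2 + 16)^2. At (u, v) = (5, 0): K = -16/1681.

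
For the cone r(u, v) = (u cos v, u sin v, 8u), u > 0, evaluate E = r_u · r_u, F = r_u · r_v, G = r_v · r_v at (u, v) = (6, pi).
E = 65;  F = 0;  G = 36

Partials: r_u = (cos(v), sin(v), 8), r_v = (-u*sin(v), u*cos(v), 0). As functions of (u, v):
  E = r_u · r_u = 65,
  F = r_u · r_v = 0,
  G = r_v · r_v = u^2.
Evaluating at (u, v) = (6, pi): E = 65, F = 0, G = 36.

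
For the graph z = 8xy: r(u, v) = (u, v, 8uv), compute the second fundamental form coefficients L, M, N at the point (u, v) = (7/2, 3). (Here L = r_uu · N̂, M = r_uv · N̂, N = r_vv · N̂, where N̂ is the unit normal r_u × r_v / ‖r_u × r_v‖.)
L = 0;  M = 8*sqrt(1361)/1361;  N = 0

Compute the unit normal N̂(u, v) = (-8*v/sqrt(64*u^2 + 64*v^2 + 1), -8*u/sqrt(64*u^2 + 64*v^2 + 1), 1/sqrt(64*u^2 + 64*v^2 + 1)), and the second partials r_uu, r_uv, r_vv. Take dot products:
  L(u, v) = r_uu · N̂ = 0,
  M(u, v) = r_uv · N̂ = 8/sqrt(64*u^2 + 64*v^2 + 1),
  N(u, v) = r_vv · N̂ = 0.
Evaluating at (u, v) = (7/2, 3):
  L = 0, M = 8*sqrt(1361)/1361, N = 0.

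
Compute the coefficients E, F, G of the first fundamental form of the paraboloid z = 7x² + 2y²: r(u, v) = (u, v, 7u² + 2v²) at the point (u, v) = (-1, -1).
E = 197;  F = 56;  G = 17

Partials: r_u = (1, 0, 14*u), r_v = (0, 1, 4*v). As functions of (u, v):
  E = r_u · r_u = 196*u^2 + 1,
  F = r_u · r_v = 56*u*v,
  G = r_v · r_v = 16*v^2 + 1.
Evaluating at (u, v) = (-1, -1): E = 197, F = 56, G = 17.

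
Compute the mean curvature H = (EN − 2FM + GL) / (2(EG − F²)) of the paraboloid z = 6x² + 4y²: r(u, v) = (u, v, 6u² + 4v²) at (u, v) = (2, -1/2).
H = 2410*sqrt(593)/351649

With E = 144*u^2 + 1, F = 96*u*v, G = 64*v^2 + 1, L = 12/sqrt(144*u^2 + 64*v^2 + 1), M = 0, N = 8/sqrt(144*u^2 + 64*v^2 + 1), assemble
  H = (EN − 2FM + GL) / (2(EG − F²)) = 2*(288*u^2 + 192*v^2 + 5)/(144*u^2 + 64*v^2 + 1)^(3/2).
At (u, v) = (2, -1/2): H = 2410*sqrt(593)/351649.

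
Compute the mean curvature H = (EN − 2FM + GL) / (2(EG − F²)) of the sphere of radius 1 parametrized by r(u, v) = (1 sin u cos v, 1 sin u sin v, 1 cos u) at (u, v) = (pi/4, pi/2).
H = -1

With E = 1, F = 0, G = sin(u)^2, L = -sin(u)/Abs(sin(u)), M = 0, N = -sin(u)^3/Abs(sin(u)), assemble
  H = (EN − 2FM + GL) / (2(EG − F²)) = -sin(u)/Abs(sin(u)).
At (u, v) = (pi/4, pi/2): H = -1.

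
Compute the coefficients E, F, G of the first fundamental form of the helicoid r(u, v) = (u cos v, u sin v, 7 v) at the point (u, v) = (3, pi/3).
E = 1;  F = 0;  G = 58

Partials: r_u = (cos(v), sin(v), 0), r_v = (-u*sin(v), u*cos(v), 7). As functions of (u, v):
  E = r_u · r_u = 1,
  F = r_u · r_v = 0,
  G = r_v · r_v = u^2 + 49.
Evaluating at (u, v) = (3, pi/3): E = 1, F = 0, G = 58.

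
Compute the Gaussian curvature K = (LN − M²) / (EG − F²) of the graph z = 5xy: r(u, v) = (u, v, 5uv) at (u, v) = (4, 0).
K = -25/160801

Coefficients of the first fundamental form: E = 25*v^2 + 1, F = 25*u*v, G = 25*u^2 + 1.
Coefficients of the second fundamental form: L = 0, M = 5/sqrt(25*u^2 + 25*v^2 + 1), N = 0.
Assemble K = (LN − M²)/(EG − F²) = -25/(625*u^4 + 1250*u^2*v^2 + 50*u^2 + 625*v^4 + 50*v^2 + 1). At (u, v) = (4, 0): K = -25/160801.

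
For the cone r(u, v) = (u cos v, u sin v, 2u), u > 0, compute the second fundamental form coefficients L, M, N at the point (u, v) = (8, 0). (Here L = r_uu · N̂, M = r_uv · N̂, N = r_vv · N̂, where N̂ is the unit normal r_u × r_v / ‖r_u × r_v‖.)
L = 0;  M = 0;  N = 16*sqrt(5)/5

Compute the unit normal N̂(u, v) = (-2*sqrt(5)*u*cos(v)/(5*Abs(u)), -2*sqrt(5)*u*sin(v)/(5*Abs(u)), sqrt(5)*u/(5*Abs(u))), and the second partials r_uu, r_uv, r_vv. Take dot products:
  L(u, v) = r_uu · N̂ = 0,
  M(u, v) = r_uv · N̂ = 0,
  N(u, v) = r_vv · N̂ = 2*sqrt(5)*u^2/(5*Abs(u)).
Evaluating at (u, v) = (8, 0):
  L = 0, M = 0, N = 16*sqrt(5)/5.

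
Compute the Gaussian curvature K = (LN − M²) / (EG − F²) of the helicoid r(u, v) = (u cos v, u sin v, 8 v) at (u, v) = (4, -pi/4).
K = -1/100

Coefficients of the first fundamental form: E = 1, F = 0, G = u^2 + 64.
Coefficients of the second fundamental form: L = 0, M = -8/sqrt(u^2 + 64), N = 0.
Assemble K = (LN − M²)/(EG − F²) = -64/(u^2 + 64)^2. At (u, v) = (4, -pi/4): K = -1/100.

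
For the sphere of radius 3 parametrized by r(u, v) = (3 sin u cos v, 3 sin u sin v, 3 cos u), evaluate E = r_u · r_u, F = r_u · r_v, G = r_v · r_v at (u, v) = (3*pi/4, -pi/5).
E = 9;  F = 0;  G = 9/2

Partials: r_u = (3*cos(u)*cos(v), 3*sin(v)*cos(u), -3*sin(u)), r_v = (-3*sin(u)*sin(v), 3*sin(u)*cos(v), 0). As functions of (u, v):
  E = r_u · r_u = 9,
  F = r_u · r_v = 0,
  G = r_v · r_v = 9*sin(u)^2.
Evaluating at (u, v) = (3*pi/4, -pi/5): E = 9, F = 0, G = 9/2.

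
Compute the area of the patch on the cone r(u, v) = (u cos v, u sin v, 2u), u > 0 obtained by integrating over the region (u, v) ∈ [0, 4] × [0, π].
Area = 8*sqrt(5)*pi

Area = ∫∫ √(EG − F²) du dv with √(EG − F²) = sqrt(5)*Abs(u). Integrating over [0, 4] × [0, π] gives 8*sqrt(5)*pi.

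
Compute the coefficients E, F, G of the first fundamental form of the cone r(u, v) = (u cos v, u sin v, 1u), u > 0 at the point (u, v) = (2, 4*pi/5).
E = 2;  F = 0;  G = 4

Partials: r_u = (cos(v), sin(v), 1), r_v = (-u*sin(v), u*cos(v), 0). As functions of (u, v):
  E = r_u · r_u = 2,
  F = r_u · r_v = 0,
  G = r_v · r_v = u^2.
Evaluating at (u, v) = (2, 4*pi/5): E = 2, F = 0, G = 4.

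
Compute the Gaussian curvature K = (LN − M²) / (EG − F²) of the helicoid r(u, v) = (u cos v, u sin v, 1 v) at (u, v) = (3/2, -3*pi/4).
K = -16/169

Coefficients of the first fundamental form: E = 1, F = 0, G = u^2 + 1.
Coefficients of the second fundamental form: L = 0, M = -1/sqrt(u^2 + 1), N = 0.
Assemble K = (LN − M²)/(EG − F²) = -1/(u^2 + 1)^2. At (u, v) = (3/2, -3*pi/4): K = -16/169.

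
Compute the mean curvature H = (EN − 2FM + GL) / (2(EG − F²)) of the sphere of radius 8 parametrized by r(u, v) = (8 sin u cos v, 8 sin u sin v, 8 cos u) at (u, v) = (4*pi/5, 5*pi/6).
H = -1/8

With E = 64, F = 0, G = 64*sin(u)^2, L = -8*sin(u)/Abs(sin(u)), M = 0, N = -8*sin(u)^3/Abs(sin(u)), assemble
  H = (EN − 2FM + GL) / (2(EG − F²)) = -sin(u)/(8*Abs(sin(u))).
At (u, v) = (4*pi/5, 5*pi/6): H = -1/8.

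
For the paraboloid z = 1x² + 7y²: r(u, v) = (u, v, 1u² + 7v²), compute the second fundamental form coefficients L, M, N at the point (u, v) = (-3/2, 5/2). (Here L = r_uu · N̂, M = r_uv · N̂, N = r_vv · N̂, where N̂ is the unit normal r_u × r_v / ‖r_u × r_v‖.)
L = 2*sqrt(1235)/1235;  M = 0;  N = 14*sqrt(1235)/1235

Compute the unit normal N̂(u, v) = (-2*u/sqrt(4*u^2 + 196*v^2 + 1), -14*v/sqrt(4*u^2 + 196*v^2 + 1), 1/sqrt(4*u^2 + 196*v^2 + 1)), and the second partials r_uu, r_uv, r_vv. Take dot products:
  L(u, v) = r_uu · N̂ = 2/sqrt(4*u^2 + 196*v^2 + 1),
  M(u, v) = r_uv · N̂ = 0,
  N(u, v) = r_vv · N̂ = 14/sqrt(4*u^2 + 196*v^2 + 1).
Evaluating at (u, v) = (-3/2, 5/2):
  L = 2*sqrt(1235)/1235, M = 0, N = 14*sqrt(1235)/1235.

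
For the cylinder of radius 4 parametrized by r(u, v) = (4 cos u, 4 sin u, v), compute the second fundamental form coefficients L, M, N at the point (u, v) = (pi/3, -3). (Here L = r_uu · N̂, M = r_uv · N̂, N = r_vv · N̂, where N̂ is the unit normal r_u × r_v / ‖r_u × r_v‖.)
L = -4;  M = 0;  N = 0

Compute the unit normal N̂(u, v) = (cos(u), sin(u), 0), and the second partials r_uu, r_uv, r_vv. Take dot products:
  L(u, v) = r_uu · N̂ = -4,
  M(u, v) = r_uv · N̂ = 0,
  N(u, v) = r_vv · N̂ = 0.
Evaluating at (u, v) = (pi/3, -3):
  L = -4, M = 0, N = 0.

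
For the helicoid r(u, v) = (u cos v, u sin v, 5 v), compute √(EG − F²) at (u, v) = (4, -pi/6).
√(EG − F²)|_{(4, -pi/6)} = sqrt(41)

E = 1, F = 0, G = u^2 + 25; EG − F² = u^2 + 25; √(EG − F²) = sqrt(u^2 + 25). At the given point: sqrt(41).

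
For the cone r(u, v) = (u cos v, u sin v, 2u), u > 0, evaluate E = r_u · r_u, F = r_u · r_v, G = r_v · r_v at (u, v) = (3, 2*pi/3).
E = 5;  F = 0;  G = 9

Partials: r_u = (cos(v), sin(v), 2), r_v = (-u*sin(v), u*cos(v), 0). As functions of (u, v):
  E = r_u · r_u = 5,
  F = r_u · r_v = 0,
  G = r_v · r_v = u^2.
Evaluating at (u, v) = (3, 2*pi/3): E = 5, F = 0, G = 9.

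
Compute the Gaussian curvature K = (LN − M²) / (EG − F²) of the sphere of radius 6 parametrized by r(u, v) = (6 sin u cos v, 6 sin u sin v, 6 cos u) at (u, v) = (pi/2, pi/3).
K = 1/36

Coefficients of the first fundamental form: E = 36, F = 0, G = 36*sin(u)^2.
Coefficients of the second fundamental form: L = -6*sin(u)/Abs(sin(u)), M = 0, N = -6*sin(u)^3/Abs(sin(u)).
Assemble K = (LN − M²)/(EG − F²) = 1/36. At (u, v) = (pi/2, pi/3): K = 1/36.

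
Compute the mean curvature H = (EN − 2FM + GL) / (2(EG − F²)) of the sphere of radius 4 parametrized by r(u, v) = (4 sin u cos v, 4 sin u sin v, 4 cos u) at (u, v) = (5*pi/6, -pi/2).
H = -1/4

With E = 16, F = 0, G = 16*sin(u)^2, L = -4*sin(u)/Abs(sin(u)), M = 0, N = -4*sin(u)^3/Abs(sin(u)), assemble
  H = (EN − 2FM + GL) / (2(EG − F²)) = -sin(u)/(4*Abs(sin(u))).
At (u, v) = (5*pi/6, -pi/2): H = -1/4.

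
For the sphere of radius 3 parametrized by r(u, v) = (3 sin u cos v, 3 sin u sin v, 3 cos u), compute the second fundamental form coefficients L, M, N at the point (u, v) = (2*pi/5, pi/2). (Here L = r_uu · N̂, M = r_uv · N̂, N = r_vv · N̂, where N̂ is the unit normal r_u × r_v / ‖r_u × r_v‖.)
L = -3;  M = 0;  N = -15/8 - 3*sqrt(5)/8

Compute the unit normal N̂(u, v) = (sin(u)^2*cos(v)/Abs(sin(u)), sin(u)^2*sin(v)/Abs(sin(u)), sin(2*u)/(2*Abs(sin(u)))), and the second partials r_uu, r_uv, r_vv. Take dot products:
  L(u, v) = r_uu · N̂ = -3*sin(u)/Abs(sin(u)),
  M(u, v) = r_uv · N̂ = 0,
  N(u, v) = r_vv · N̂ = -3*sin(u)^3/Abs(sin(u)).
Evaluating at (u, v) = (2*pi/5, pi/2):
  L = -3, M = 0, N = -15/8 - 3*sqrt(5)/8.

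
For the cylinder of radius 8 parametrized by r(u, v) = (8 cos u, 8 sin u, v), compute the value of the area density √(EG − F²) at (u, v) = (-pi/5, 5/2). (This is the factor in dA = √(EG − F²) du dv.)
√(EG − F²)|_{(-pi/5, 5/2)} = 8

E = 64, F = 0, G = 1, so EG − F² = 64. Taking the positive square root: √(EG − F²) = 8. At (u, v) = (-pi/5, 5/2): 8.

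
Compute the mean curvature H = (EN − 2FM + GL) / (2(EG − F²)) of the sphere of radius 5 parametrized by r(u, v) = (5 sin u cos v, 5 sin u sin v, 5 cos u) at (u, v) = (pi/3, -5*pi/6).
H = -1/5

With E = 25, F = 0, G = 25*sin(u)^2, L = -5*sin(u)/Abs(sin(u)), M = 0, N = -5*sin(u)^3/Abs(sin(u)), assemble
  H = (EN − 2FM + GL) / (2(EG − F²)) = -sin(u)/(5*Abs(sin(u))).
At (u, v) = (pi/3, -5*pi/6): H = -1/5.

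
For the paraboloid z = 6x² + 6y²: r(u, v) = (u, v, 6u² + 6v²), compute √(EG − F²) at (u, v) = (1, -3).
√(EG − F²)|_{(1, -3)} = sqrt(1441)

E = 144*u^2 + 1, F = 144*u*v, G = 144*v^2 + 1; EG − F² = 144*u^2 + 144*v^2 + 1; √(EG − F²) = sqrt(144*u^2 + 144*v^2 + 1). At the given point: sqrt(1441).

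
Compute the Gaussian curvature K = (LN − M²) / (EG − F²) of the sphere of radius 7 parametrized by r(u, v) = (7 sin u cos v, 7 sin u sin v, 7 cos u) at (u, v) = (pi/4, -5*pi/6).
K = 1/49

Coefficients of the first fundamental form: E = 49, F = 0, G = 49*sin(u)^2.
Coefficients of the second fundamental form: L = -7*sin(u)/Abs(sin(u)), M = 0, N = -7*sin(u)^3/Abs(sin(u)).
Assemble K = (LN − M²)/(EG − F²) = 1/49. At (u, v) = (pi/4, -5*pi/6): K = 1/49.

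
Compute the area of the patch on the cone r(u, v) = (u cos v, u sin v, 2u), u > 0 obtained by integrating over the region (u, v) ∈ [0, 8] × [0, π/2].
Area = 16*sqrt(5)*pi

Area = ∫∫ √(EG − F²) du dv with √(EG − F²) = sqrt(5)*Abs(u). Integrating over [0, 8] × [0, π/2] gives 16*sqrt(5)*pi.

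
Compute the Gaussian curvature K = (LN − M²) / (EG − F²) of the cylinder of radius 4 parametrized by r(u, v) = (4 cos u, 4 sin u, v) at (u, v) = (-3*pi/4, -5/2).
K = 0

Coefficients of the first fundamental form: E = 16, F = 0, G = 1.
Coefficients of the second fundamental form: L = -4, M = 0, N = 0.
Assemble K = (LN − M²)/(EG − F²) = 0. At (u, v) = (-3*pi/4, -5/2): K = 0.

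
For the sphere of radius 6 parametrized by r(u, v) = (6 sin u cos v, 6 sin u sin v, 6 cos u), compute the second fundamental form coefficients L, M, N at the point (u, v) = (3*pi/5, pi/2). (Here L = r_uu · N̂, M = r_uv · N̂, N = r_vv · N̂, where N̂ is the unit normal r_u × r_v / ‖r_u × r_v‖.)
L = -6;  M = 0;  N = -15/4 - 3*sqrt(5)/4

Compute the unit normal N̂(u, v) = (sin(u)^2*cos(v)/Abs(sin(u)), sin(u)^2*sin(v)/Abs(sin(u)), sin(2*u)/(2*Abs(sin(u)))), and the second partials r_uu, r_uv, r_vv. Take dot products:
  L(u, v) = r_uu · N̂ = -6*sin(u)/Abs(sin(u)),
  M(u, v) = r_uv · N̂ = 0,
  N(u, v) = r_vv · N̂ = -6*sin(u)^3/Abs(sin(u)).
Evaluating at (u, v) = (3*pi/5, pi/2):
  L = -6, M = 0, N = -15/4 - 3*sqrt(5)/4.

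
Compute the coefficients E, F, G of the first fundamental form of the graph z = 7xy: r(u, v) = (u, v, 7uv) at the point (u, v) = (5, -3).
E = 442;  F = -735;  G = 1226

Partials: r_u = (1, 0, 7*v), r_v = (0, 1, 7*u). As functions of (u, v):
  E = r_u · r_u = 49*v^2 + 1,
  F = r_u · r_v = 49*u*v,
  G = r_v · r_v = 49*u^2 + 1.
Evaluating at (u, v) = (5, -3): E = 442, F = -735, G = 1226.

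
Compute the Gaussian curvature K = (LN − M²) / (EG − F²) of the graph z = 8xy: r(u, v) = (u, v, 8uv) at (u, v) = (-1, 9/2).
K = -64/1852321

Coefficients of the first fundamental form: E = 64*v^2 + 1, F = 64*u*v, G = 64*u^2 + 1.
Coefficients of the second fundamental form: L = 0, M = 8/sqrt(64*u^2 + 64*v^2 + 1), N = 0.
Assemble K = (LN − M²)/(EG − F²) = -64/(4096*u^4 + 8192*u^2*v^2 + 128*u^2 + 4096*v^4 + 128*v^2 + 1). At (u, v) = (-1, 9/2): K = -64/1852321.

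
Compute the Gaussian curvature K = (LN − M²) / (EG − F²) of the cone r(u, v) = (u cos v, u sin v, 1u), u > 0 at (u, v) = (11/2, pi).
K = 0

Coefficients of the first fundamental form: E = 2, F = 0, G = u^2.
Coefficients of the second fundamental form: L = 0, M = 0, N = sqrt(2)*u^2/(2*Abs(u)).
Assemble K = (LN − M²)/(EG − F²) = 0. At (u, v) = (11/2, pi): K = 0.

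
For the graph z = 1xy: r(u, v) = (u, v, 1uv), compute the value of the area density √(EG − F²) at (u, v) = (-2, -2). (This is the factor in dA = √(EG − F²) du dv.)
√(EG − F²)|_{(-2, -2)} = 3

E = v^2 + 1, F = u*v, G = u^2 + 1, so EG − F² = u^2 + v^2 + 1. Taking the positive square root: √(EG − F²) = sqrt(u^2 + v^2 + 1). At (u, v) = (-2, -2): 3.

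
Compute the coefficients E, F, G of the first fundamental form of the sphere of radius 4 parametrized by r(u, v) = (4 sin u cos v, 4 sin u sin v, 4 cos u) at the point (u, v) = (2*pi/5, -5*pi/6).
E = 16;  F = 0;  G = 2*sqrt(5) + 10

Partials: r_u = (4*cos(u)*cos(v), 4*sin(v)*cos(u), -4*sin(u)), r_v = (-4*sin(u)*sin(v), 4*sin(u)*cos(v), 0). As functions of (u, v):
  E = r_u · r_u = 16,
  F = r_u · r_v = 0,
  G = r_v · r_v = 16*sin(u)^2.
Evaluating at (u, v) = (2*pi/5, -5*pi/6): E = 16, F = 0, G = 2*sqrt(5) + 10.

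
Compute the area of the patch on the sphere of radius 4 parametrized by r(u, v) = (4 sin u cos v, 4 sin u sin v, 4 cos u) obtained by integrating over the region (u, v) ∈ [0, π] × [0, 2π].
Area = 64*pi

Area = ∫∫ √(EG − F²) du dv with √(EG − F²) = 16*Abs(sin(u)). Integrating over [0, π] × [0, 2π] gives 64*pi.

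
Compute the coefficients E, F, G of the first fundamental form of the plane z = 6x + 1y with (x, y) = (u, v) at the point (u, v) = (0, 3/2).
E = 37;  F = 6;  G = 2

Partials: r_u = (1, 0, 6), r_v = (0, 1, 1). As functions of (u, v):
  E = r_u · r_u = 37,
  F = r_u · r_v = 6,
  G = r_v · r_v = 2.
Evaluating at (u, v) = (0, 3/2): E = 37, F = 6, G = 2.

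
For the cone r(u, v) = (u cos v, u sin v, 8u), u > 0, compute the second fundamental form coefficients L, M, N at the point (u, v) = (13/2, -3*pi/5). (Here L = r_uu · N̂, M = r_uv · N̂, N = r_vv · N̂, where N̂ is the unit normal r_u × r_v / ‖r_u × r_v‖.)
L = 0;  M = 0;  N = 4*sqrt(65)/5

Compute the unit normal N̂(u, v) = (-8*sqrt(65)*u*cos(v)/(65*Abs(u)), -8*sqrt(65)*u*sin(v)/(65*Abs(u)), sqrt(65)*u/(65*Abs(u))), and the second partials r_uu, r_uv, r_vv. Take dot products:
  L(u, v) = r_uu · N̂ = 0,
  M(u, v) = r_uv · N̂ = 0,
  N(u, v) = r_vv · N̂ = 8*sqrt(65)*u^2/(65*Abs(u)).
Evaluating at (u, v) = (13/2, -3*pi/5):
  L = 0, M = 0, N = 4*sqrt(65)/5.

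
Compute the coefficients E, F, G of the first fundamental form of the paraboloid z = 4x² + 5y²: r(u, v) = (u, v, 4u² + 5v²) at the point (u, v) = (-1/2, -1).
E = 17;  F = 40;  G = 101

Partials: r_u = (1, 0, 8*u), r_v = (0, 1, 10*v). As functions of (u, v):
  E = r_u · r_u = 64*u^2 + 1,
  F = r_u · r_v = 80*u*v,
  G = r_v · r_v = 100*v^2 + 1.
Evaluating at (u, v) = (-1/2, -1): E = 17, F = 40, G = 101.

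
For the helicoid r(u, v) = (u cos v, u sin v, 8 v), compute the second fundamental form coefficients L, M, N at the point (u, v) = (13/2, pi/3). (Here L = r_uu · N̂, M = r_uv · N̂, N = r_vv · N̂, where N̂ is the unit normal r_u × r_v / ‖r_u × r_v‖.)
L = 0;  M = -16*sqrt(17)/85;  N = 0

Compute the unit normal N̂(u, v) = (8*sin(v)/sqrt(u^2 + 64), -8*cos(v)/sqrt(u^2 + 64), u/sqrt(u^2 + 64)), and the second partials r_uu, r_uv, r_vv. Take dot products:
  L(u, v) = r_uu · N̂ = 0,
  M(u, v) = r_uv · N̂ = -8/sqrt(u^2 + 64),
  N(u, v) = r_vv · N̂ = 0.
Evaluating at (u, v) = (13/2, pi/3):
  L = 0, M = -16*sqrt(17)/85, N = 0.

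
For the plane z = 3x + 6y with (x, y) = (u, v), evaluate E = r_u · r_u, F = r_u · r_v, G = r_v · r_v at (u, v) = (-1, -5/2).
E = 10;  F = 18;  G = 37

Partials: r_u = (1, 0, 3), r_v = (0, 1, 6). As functions of (u, v):
  E = r_u · r_u = 10,
  F = r_u · r_v = 18,
  G = r_v · r_v = 37.
Evaluating at (u, v) = (-1, -5/2): E = 10, F = 18, G = 37.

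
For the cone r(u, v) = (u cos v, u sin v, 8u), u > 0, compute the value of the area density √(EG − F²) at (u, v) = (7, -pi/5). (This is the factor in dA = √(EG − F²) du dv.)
√(EG − F²)|_{(7, -pi/5)} = 7*sqrt(65)

E = 65, F = 0, G = u^2, so EG − F² = 65*u^2. Taking the positive square root: √(EG − F²) = sqrt(65)*Abs(u). At (u, v) = (7, -pi/5): 7*sqrt(65).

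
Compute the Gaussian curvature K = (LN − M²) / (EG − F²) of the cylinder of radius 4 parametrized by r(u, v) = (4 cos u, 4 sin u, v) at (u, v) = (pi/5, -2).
K = 0

Coefficients of the first fundamental form: E = 16, F = 0, G = 1.
Coefficients of the second fundamental form: L = -4, M = 0, N = 0.
Assemble K = (LN − M²)/(EG − F²) = 0. At (u, v) = (pi/5, -2): K = 0.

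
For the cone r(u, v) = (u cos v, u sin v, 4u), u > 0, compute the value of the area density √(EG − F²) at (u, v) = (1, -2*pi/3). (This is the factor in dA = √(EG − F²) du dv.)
√(EG − F²)|_{(1, -2*pi/3)} = sqrt(17)

E = 17, F = 0, G = u^2, so EG − F² = 17*u^2. Taking the positive square root: √(EG − F²) = sqrt(17)*Abs(u). At (u, v) = (1, -2*pi/3): sqrt(17).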